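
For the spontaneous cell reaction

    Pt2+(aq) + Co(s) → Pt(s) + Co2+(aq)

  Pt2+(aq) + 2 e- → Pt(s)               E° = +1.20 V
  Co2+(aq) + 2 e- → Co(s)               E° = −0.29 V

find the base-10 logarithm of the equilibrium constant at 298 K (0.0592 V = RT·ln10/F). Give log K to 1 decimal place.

log K = 50.3

The Pt²⁺/Pt couple is reduced (cathode); E°cell = +1.20 − (−0.29) = +1.49 V with n = 2.
At equilibrium E = 0, so log K = nE°cell / 0.0592 = (2)(+1.49) / 0.0592 = 50.3.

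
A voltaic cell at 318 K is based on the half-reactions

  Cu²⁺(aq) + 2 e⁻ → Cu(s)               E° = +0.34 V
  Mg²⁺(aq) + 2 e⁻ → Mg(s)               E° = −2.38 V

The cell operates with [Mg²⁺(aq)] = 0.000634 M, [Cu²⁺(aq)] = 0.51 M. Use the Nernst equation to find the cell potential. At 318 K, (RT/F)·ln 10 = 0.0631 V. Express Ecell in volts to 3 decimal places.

+2.812 V

Since E°(Cu²⁺/Cu) > E°(Mg²⁺/Mg), Cu²⁺/Cu serves as the cathode.
E°cell = E°cat − E°an = +0.34 − (−2.38) = +2.72 V; n = 2.
The balanced reaction is Cu²⁺(aq) + Mg(s) → Cu(s) + Mg²⁺(aq), so Q = [Mg²⁺(aq)] / [Cu²⁺(aq)] = 0.00124 and log Q = −2.905.
By the Nernst equation, E = +2.72 − (0.0631/2)·(−2.905) = +2.812 V.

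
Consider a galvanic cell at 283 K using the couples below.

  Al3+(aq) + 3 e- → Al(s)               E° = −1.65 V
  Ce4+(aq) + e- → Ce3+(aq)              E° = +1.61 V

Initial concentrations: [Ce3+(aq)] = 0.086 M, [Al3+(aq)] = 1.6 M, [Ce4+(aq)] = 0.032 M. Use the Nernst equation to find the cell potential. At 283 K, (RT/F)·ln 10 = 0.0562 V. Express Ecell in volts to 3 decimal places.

+3.232 V

The Ce⁴⁺/Ce³⁺ couple has the more positive E°, so it is the cathode; Al³⁺/Al is the anode.
The standard potential is +1.61 − (−1.65) = +3.26 V and the balanced reaction transfers n = 3 electrons.
Balancing gives 3 Ce4+(aq) + Al(s) → 3 Ce3+(aq) + Al3+(aq); hence Q = ([Ce3+(aq)]^3·[Al3+(aq)]) / [Ce4+(aq)]^3 = 31.1 (log Q = 1.492).
E = E° − (0.0562/n)·log Q = +3.26 − (0.0562/3)(1.492) = +3.232 V.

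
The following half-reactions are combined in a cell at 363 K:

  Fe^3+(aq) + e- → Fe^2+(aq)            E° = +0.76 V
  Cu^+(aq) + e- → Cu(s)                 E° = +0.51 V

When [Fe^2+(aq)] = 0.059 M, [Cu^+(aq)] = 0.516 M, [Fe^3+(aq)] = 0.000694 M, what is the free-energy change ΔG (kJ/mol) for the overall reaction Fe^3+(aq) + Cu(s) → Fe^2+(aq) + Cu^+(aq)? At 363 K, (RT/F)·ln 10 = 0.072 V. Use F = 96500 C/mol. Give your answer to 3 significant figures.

With Fe³⁺/Fe²⁺ reduced at the cathode, E°cell = +0.76 − (+0.51) = +0.25 V and n = 1.
The reaction quotient is ([Fe^2+(aq)]·[Cu^+(aq)]) / [Fe^3+(aq)] = 43.9; by Nernst, E = +0.25 − (0.072/1)(1.642) = +0.1318 V.
Finally ΔG = −nFE = −(1)(96500 C/mol)(+0.1318 V) = −12.7 kJ/mol.

−12.7 kJ/mol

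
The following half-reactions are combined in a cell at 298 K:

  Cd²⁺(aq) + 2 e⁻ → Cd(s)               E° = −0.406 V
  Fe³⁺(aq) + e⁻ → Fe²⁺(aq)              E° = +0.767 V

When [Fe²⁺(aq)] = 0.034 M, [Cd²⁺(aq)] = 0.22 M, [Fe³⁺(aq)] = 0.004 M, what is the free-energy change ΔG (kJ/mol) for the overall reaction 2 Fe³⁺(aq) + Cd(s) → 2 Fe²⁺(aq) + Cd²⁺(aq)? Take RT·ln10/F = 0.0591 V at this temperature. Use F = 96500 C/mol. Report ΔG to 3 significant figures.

−220 kJ/mol

The standard cell potential is +0.767 − (−0.406) = +1.173 V, with n = 2 electrons in the balanced equation.
Q = ([Fe²⁺(aq)]^2·[Cd²⁺(aq)]) / [Fe³⁺(aq)]^2 = 15.9, so log Q = 1.201 and E = +1.173 − (0.0591/2)(1.201) = +1.1375 V.
Then ΔG = −nFE = −2 × 96500 × +1.1375 J/mol = −220 kJ/mol.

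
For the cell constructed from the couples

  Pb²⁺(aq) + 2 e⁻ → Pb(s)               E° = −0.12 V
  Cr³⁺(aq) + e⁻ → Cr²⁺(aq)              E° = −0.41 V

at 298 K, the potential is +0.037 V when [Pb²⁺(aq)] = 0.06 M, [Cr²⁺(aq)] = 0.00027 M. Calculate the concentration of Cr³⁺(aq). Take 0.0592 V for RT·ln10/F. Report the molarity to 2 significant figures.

Pb²⁺/Pb is the cathode (higher E°); E°cell = −0.12 − (−0.41) = +0.29 V with n = 2.
From the Nernst equation, log Q = n(E° − E)/0.0592 = 2·(+0.29 − (+0.037))/0.0592 = 8.547.
For Pb²⁺(aq) + 2 Cr²⁺(aq) → Pb(s) + 2 Cr³⁺(aq), the reaction quotient is Q = [Cr³⁺(aq)]^2 / ([Pb²⁺(aq)]·[Cr²⁺(aq)]^2).
Isolating [Cr³⁺(aq)] in Q = 10^{8.547} yields log [Cr³⁺(aq)] = 0.094, i.e. 1.2 M.

1.2 M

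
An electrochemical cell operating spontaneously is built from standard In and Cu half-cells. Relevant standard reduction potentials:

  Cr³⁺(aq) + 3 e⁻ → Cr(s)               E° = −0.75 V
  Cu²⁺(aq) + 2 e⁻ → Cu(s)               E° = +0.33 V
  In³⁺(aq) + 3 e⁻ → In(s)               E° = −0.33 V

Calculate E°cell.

Of the two couples in this cell, the one with the more positive reduction potential is reduced at the cathode: here that is Cu²⁺/Cu (+0.33 V); In³⁺/In (−0.33 V) is the anode.
E°cell = E°(cathode) − E°(anode) = +0.33 − (−0.33) = +0.66 V.

+0.66 V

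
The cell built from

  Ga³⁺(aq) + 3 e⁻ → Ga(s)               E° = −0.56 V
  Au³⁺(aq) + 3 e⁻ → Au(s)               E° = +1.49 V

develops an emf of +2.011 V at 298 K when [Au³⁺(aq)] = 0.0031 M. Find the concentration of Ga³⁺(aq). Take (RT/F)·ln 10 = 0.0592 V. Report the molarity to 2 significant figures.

0.29 M

The Au³⁺/Au couple has the larger reduction potential, so it is the cathode: E°cell = +1.49 − (−0.56) = +2.05 V and n = 3.
Rearranging E = E° − (0.0592/n)·log Q gives log Q = 3(+2.05 − (+2.011))/0.0592 = 1.976.
For Au³⁺(aq) + Ga(s) → Au(s) + Ga³⁺(aq), the reaction quotient is Q = [Ga³⁺(aq)] / [Au³⁺(aq)].
Isolating [Ga³⁺(aq)] in Q = 10^{1.976} yields log [Ga³⁺(aq)] = −0.533, i.e. 0.29 M.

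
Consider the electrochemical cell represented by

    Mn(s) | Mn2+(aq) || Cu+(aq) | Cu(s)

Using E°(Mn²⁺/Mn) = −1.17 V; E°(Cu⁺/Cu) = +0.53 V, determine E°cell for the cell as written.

By convention the left-hand electrode in cell notation is the anode (oxidation) and the right-hand electrode is the cathode (reduction).
E°cell = E°(right) − E°(left) = +0.53 − (−1.17) = +1.70 V.

+1.70 V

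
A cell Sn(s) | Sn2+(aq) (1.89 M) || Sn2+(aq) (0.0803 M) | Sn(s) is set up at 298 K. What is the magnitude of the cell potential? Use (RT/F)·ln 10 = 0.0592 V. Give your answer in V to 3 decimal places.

0.041 V

For a concentration cell E°cell = 0, since both electrodes use the same couple.
The compartment with the higher Sn2+(aq) concentration (1.89 M) acts as the cathode; ions are reduced there and produced at the dilute (0.0803 M) anode.
With n = 2, Ecell = −(0.0592/2)·log([dilute]/[conc]) = −(0.0592/2)·log(0.0803/1.89) = +0.041 V.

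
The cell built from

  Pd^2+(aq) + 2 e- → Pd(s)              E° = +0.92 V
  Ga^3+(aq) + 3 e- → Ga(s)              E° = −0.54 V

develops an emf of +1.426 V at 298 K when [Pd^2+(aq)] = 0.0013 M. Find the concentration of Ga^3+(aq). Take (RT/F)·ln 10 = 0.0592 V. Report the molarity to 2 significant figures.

0.0025 M

Pd²⁺/Pd is the cathode (higher E°); E°cell = +0.92 − (−0.54) = +1.46 V with n = 6.
Since E = E° − (0.0592/n)·log Q, log Q = n(E° − E)/0.0592 = 3.446.
The balanced reaction is 3 Pd^2+(aq) + 2 Ga(s) → 3 Pd(s) + 2 Ga^3+(aq), so Q = [Ga^3+(aq)]^2 / [Pd^2+(aq)]^3.
Substituting the known concentrations and solving, log [Ga^3+(aq)] = −2.606 and [Ga^3+(aq)] = 0.0025 M.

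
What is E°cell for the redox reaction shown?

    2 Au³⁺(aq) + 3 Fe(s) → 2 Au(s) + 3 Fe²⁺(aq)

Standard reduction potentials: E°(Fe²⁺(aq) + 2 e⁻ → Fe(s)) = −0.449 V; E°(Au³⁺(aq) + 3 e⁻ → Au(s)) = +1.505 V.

+1.954 V

In the reaction as written, Au³⁺(aq) is reduced (cathode) and Fe²⁺(aq) is produced by oxidation at the anode.
E°cell = E°(cathode) − E°(anode) = +1.505 − (−0.449) = +1.954 V.
The positive value indicates the reaction is spontaneous as written.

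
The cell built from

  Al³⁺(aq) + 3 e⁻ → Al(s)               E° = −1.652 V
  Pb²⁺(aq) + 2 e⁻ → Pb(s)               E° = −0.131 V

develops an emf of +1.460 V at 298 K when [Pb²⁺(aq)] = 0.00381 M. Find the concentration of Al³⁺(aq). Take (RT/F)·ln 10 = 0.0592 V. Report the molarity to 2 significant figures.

The Pb²⁺/Pb couple has the larger reduction potential, so it is the cathode: E°cell = −0.131 − (−1.652) = +1.521 V and n = 6.
From the Nernst equation, log Q = n(E° − E)/0.0592 = 6·(+1.521 − (+1.460))/0.0592 = 6.182.
Balancing electrons gives 3 Pb²⁺(aq) + 2 Al(s) → 3 Pb(s) + 2 Al³⁺(aq); thus Q = [Al³⁺(aq)]^2 / [Pb²⁺(aq)]^3.
Solving for the unknown gives log [Al³⁺(aq)] = −0.538, so [Al³⁺(aq)] ≈ 0.29 M.

0.29 M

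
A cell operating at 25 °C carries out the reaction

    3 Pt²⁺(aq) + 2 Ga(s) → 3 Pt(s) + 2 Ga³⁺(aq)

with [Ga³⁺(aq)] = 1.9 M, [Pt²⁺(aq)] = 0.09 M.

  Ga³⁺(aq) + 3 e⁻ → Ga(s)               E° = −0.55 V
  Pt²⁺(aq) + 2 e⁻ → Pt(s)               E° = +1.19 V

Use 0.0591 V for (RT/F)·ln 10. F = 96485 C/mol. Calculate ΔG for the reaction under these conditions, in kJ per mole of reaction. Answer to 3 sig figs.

−986 kJ/mol

E°cell = +1.19 − (−0.55) = +1.74 V; the balanced reaction transfers n = 6 electrons.
Q = [Ga³⁺(aq)]^2 / [Pt²⁺(aq)]^3 = 4.95×10^3, so log Q = 3.695 and E = +1.74 − (0.0591/6)(3.695) = +1.7036 V.
ΔG = −nFE = −(6)(96485)(+1.7036) J/mol = −986 kJ/mol.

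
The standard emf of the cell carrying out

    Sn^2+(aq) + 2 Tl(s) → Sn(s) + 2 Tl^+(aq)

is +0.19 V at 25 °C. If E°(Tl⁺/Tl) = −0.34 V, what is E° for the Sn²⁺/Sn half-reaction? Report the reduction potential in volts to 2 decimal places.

In the reaction as written the Sn²⁺/Sn couple is reduced (cathode) and Tl⁺/Tl is oxidized (anode), so E°cell = E°(Sn²⁺/Sn) − E°(Tl⁺/Tl).
E°(Sn²⁺/Sn) = E°cell + E°(anode) = +0.19 + (−0.34) = −0.15 V.

−0.15 V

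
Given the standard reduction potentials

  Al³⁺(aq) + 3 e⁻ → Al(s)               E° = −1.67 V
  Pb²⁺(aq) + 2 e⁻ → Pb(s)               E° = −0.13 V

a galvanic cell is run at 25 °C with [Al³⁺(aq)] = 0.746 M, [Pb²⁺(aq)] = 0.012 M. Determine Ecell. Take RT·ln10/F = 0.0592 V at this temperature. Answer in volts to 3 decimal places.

+1.486 V

The Pb²⁺/Pb couple has the more positive E°, so it is the cathode; Al³⁺/Al is the anode.
E°cell = E°cat − E°an = −0.13 − (−1.67) = +1.54 V; n = 6.
Balancing gives 3 Pb²⁺(aq) + 2 Al(s) → 3 Pb(s) + 2 Al³⁺(aq); hence Q = [Al³⁺(aq)]^2 / [Pb²⁺(aq)]^3 = 3.22×10^5 (log Q = 5.508).
E = E° − (0.0592/n)·log Q = +1.54 − (0.0592/6)(5.508) = +1.486 V.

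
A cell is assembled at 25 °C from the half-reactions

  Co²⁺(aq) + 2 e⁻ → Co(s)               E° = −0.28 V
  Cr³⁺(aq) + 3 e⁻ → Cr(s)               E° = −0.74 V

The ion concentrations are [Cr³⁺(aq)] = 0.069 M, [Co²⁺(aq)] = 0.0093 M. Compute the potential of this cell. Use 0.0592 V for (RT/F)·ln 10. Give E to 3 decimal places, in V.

+0.423 V

The Co²⁺/Co couple has the more positive E°, so it is the cathode; Cr³⁺/Cr is the anode.
The standard potential is −0.28 − (−0.74) = +0.46 V and the balanced reaction transfers n = 6 electrons.
For the overall reaction 3 Co²⁺(aq) + 2 Cr(s) → 3 Co(s) + 2 Cr³⁺(aq), Q = [Cr³⁺(aq)]^2 / [Co²⁺(aq)]^3 = 5.92×10^3, giving log Q = 3.772.
Applying E = E° − (RT ln10/nF)·log Q gives +0.46 − (0.0592/6)(3.772) = +0.423 V.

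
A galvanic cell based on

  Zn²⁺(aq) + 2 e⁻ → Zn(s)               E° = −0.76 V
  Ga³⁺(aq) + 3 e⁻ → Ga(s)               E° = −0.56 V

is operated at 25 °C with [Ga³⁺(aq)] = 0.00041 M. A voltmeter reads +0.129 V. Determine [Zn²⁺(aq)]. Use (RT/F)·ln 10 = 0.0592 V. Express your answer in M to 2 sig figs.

1.4 M

The Ga³⁺/Ga couple has the larger reduction potential, so it is the cathode: E°cell = −0.56 − (−0.76) = +0.20 V and n = 6.
From the Nernst equation, log Q = n(E° − E)/0.0592 = 6·(+0.20 − (+0.129))/0.0592 = 7.196.
The balanced reaction is 2 Ga³⁺(aq) + 3 Zn(s) → 2 Ga(s) + 3 Zn²⁺(aq), so Q = [Zn²⁺(aq)]^3 / [Ga³⁺(aq)]^2.
Isolating [Zn²⁺(aq)] in Q = 10^{7.196} yields log [Zn²⁺(aq)] = 0.141, i.e. 1.4 M.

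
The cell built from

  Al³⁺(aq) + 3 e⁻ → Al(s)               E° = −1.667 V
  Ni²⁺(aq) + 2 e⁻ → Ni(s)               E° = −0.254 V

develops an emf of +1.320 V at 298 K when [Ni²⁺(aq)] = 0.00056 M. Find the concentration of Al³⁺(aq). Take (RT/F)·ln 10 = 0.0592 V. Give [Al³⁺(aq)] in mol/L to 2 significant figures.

Ni²⁺/Ni is the cathode (higher E°); E°cell = −0.254 − (−1.667) = +1.413 V with n = 6.
Since E = E° − (0.0592/n)·log Q, log Q = n(E° − E)/0.0592 = 9.426.
The balanced reaction is 3 Ni²⁺(aq) + 2 Al(s) → 3 Ni(s) + 2 Al³⁺(aq), so Q = [Al³⁺(aq)]^2 / [Ni²⁺(aq)]^3.
Solving for the unknown gives log [Al³⁺(aq)] = −0.165, so [Al³⁺(aq)] ≈ 0.68 M.

0.68 M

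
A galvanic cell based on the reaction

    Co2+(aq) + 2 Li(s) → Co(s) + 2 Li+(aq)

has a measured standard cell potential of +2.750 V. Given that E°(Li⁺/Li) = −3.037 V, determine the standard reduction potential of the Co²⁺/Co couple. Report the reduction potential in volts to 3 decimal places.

−0.287 V

In the reaction as written the Co²⁺/Co couple is reduced (cathode) and Li⁺/Li is oxidized (anode), so E°cell = E°(Co²⁺/Co) − E°(Li⁺/Li).
E°(Co²⁺/Co) = E°cell + E°(anode) = +2.750 + (−3.037) = −0.287 V.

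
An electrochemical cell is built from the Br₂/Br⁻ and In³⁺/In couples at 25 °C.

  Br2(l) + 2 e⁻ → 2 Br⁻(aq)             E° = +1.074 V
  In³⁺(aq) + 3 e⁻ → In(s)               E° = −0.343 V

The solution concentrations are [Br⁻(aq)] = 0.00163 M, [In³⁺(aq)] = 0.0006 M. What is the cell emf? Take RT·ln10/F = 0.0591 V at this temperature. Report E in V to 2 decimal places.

Br₂/Br⁻ is reduced (cathode, E° = +1.074 V) and In³⁺/In is oxidized (anode).
E°cell = +1.074 − (−0.343) = +1.417 V, with n = 6 electrons transferred.
Balancing gives 3 Br2(l) + 2 In(s) → 6 Br⁻(aq) + 2 In³⁺(aq); hence Q = [Br⁻(aq)]^6·[In³⁺(aq)]^2 = 6.75×10^−24 (log Q = −23.171).
Applying E = E° − (RT ln10/nF)·log Q gives +1.417 − (0.0591/6)(−23.171) = +1.65 V.

+1.65 V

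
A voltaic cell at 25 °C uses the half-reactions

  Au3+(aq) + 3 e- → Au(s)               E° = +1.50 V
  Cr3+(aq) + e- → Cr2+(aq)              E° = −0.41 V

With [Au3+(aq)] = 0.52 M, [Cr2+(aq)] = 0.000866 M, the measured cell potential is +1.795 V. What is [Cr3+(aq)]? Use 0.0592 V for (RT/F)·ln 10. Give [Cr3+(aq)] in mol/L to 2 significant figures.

0.061 M

With Au³⁺/Au at the cathode and Cr³⁺/Cr²⁺ at the anode, E°cell = +1.50 − (−0.41) = +1.91 V (n = 3).
Rearranging E = E° − (0.0592/n)·log Q gives log Q = 3(+1.91 − (+1.795))/0.0592 = 5.828.
For Au3+(aq) + 3 Cr2+(aq) → Au(s) + 3 Cr3+(aq), the reaction quotient is Q = [Cr3+(aq)]^3 / ([Au3+(aq)]·[Cr2+(aq)]^3).
Substituting the known concentrations and solving, log [Cr3+(aq)] = −1.214 and [Cr3+(aq)] = 0.061 M.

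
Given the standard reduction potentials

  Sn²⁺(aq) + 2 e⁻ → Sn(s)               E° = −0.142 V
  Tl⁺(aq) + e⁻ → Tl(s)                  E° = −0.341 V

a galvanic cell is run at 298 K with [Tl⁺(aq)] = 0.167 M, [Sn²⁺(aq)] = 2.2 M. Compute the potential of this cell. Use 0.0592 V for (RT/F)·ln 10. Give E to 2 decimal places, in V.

Sn²⁺/Sn is reduced (cathode, E° = −0.142 V) and Tl⁺/Tl is oxidized (anode).
E°cell = E°cat − E°an = −0.142 − (−0.341) = +0.199 V; n = 2.
For the overall reaction Sn²⁺(aq) + 2 Tl(s) → Sn(s) + 2 Tl⁺(aq), Q = [Tl⁺(aq)]^2 / [Sn²⁺(aq)] = 0.0127, giving log Q = −1.897.
Applying E = E° − (RT ln10/nF)·log Q gives +0.199 − (0.0592/2)(−1.897) = +0.26 V.

+0.26 V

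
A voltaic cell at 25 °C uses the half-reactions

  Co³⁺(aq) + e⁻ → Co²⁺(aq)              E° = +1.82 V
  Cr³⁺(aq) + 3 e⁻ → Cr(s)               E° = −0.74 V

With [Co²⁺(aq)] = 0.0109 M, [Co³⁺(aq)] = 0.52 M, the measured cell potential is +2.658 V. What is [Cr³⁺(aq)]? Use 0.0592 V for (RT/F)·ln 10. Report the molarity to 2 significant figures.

1.2 M

With Co³⁺/Co²⁺ at the cathode and Cr³⁺/Cr at the anode, E°cell = +1.82 − (−0.74) = +2.56 V (n = 3).
Since E = E° − (0.0592/n)·log Q, log Q = n(E° − E)/0.0592 = −4.966.
The balanced reaction is 3 Co³⁺(aq) + Cr(s) → 3 Co²⁺(aq) + Cr³⁺(aq), so Q = ([Co²⁺(aq)]^3·[Cr³⁺(aq)]) / [Co³⁺(aq)]^3.
Substituting the known concentrations and solving, log [Cr³⁺(aq)] = 0.070 and [Cr³⁺(aq)] = 1.2 M.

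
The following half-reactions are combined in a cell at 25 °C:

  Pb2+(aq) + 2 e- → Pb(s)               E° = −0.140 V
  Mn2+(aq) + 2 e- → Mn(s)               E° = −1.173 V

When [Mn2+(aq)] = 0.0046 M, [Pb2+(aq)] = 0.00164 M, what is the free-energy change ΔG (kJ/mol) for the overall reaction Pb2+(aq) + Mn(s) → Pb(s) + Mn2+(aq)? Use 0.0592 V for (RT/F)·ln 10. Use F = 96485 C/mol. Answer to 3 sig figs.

E°cell = −0.140 − (−1.173) = +1.033 V; the balanced reaction transfers n = 2 electrons.
Here Q = [Mn2+(aq)] / [Pb2+(aq)] = 2.8 (log Q = 0.448), giving E = +1.033 − (0.0592/2)·(0.448) = +1.0197 V.
Finally ΔG = −nFE = −(2)(96485 C/mol)(+1.0197 V) = −197 kJ/mol.

−197 kJ/mol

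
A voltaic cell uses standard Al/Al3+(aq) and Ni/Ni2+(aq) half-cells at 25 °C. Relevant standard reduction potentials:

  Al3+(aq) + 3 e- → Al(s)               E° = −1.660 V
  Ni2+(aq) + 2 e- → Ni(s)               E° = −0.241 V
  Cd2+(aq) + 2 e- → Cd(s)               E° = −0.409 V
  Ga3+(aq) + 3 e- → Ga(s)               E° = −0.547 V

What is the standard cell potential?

The Ni²⁺/Ni couple has the higher E°, so Ni ion is reduced (cathode) and Al is oxidized (anode).
E°cell = E°(cathode) − E°(anode) = −0.241 − (−1.660) = +1.419 V.

+1.419 V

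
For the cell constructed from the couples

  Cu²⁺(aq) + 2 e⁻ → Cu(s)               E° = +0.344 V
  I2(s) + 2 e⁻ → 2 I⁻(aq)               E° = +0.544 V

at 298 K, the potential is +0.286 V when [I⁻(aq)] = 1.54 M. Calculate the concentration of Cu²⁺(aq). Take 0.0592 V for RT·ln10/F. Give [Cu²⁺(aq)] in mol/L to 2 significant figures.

With I₂/I⁻ at the cathode and Cu²⁺/Cu at the anode, E°cell = +0.544 − (+0.344) = +0.200 V (n = 2).
Since E = E° − (0.0592/n)·log Q, log Q = n(E° − E)/0.0592 = −2.905.
The balanced reaction is I2(s) + Cu(s) → 2 I⁻(aq) + Cu²⁺(aq), so Q = [I⁻(aq)]^2·[Cu²⁺(aq)].
Solving for the unknown gives log [Cu²⁺(aq)] = −3.280, so [Cu²⁺(aq)] ≈ 0.00052 M.

0.00052 M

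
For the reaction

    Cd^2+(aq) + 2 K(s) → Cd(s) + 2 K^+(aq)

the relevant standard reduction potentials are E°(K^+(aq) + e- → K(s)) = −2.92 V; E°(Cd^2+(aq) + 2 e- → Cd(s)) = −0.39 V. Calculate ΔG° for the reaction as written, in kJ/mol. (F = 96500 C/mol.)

−488 kJ/mol

In the reaction as written Cd^2+(aq) is reduced, so the Cd²⁺/Cd couple is the cathode and K⁺/K is the anode.
E°cell = −0.39 − (−2.92) = +2.53 V; balancing electrons gives n = 2.
ΔG° = −nFE°cell = −(2)(96500)(+2.53) J/mol = −488 kJ/mol.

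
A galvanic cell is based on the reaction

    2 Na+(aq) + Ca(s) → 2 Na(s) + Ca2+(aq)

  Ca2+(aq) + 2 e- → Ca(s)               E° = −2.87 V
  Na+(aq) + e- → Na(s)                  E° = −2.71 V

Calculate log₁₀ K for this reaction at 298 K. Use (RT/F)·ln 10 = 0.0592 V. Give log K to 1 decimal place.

log K = 5.4

The Na⁺/Na couple is reduced (cathode); E°cell = −2.71 − (−2.87) = +0.16 V with n = 2.
At equilibrium E = 0, so log K = nE°cell / 0.0592 = (2)(+0.16) / 0.0592 = 5.4.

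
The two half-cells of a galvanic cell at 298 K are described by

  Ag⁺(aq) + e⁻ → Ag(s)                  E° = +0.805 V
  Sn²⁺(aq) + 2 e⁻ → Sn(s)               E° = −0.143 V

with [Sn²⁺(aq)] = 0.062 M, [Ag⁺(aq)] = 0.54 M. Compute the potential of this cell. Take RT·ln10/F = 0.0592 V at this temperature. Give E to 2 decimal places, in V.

+0.97 V

Since E°(Ag⁺/Ag) > E°(Sn²⁺/Sn), Ag⁺/Ag serves as the cathode.
E°cell = E°cat − E°an = +0.805 − (−0.143) = +0.948 V; n = 2.
For the overall reaction 2 Ag⁺(aq) + Sn(s) → 2 Ag(s) + Sn²⁺(aq), Q = [Sn²⁺(aq)] / [Ag⁺(aq)]^2 = 0.213, giving log Q = −0.672.
By the Nernst equation, E = +0.948 − (0.0592/2)·(−0.672) = +0.97 V.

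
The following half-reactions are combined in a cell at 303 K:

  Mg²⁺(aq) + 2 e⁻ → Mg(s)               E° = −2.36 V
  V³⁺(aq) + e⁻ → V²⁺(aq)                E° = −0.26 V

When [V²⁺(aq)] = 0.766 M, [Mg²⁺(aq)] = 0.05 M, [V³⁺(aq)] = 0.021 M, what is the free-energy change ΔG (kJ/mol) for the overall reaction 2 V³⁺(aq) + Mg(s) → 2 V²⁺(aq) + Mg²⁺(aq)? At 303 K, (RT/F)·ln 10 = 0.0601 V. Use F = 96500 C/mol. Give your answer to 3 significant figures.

−395 kJ/mol

E°cell = −0.26 − (−2.36) = +2.10 V; the balanced reaction transfers n = 2 electrons.
Here Q = ([V²⁺(aq)]^2·[Mg²⁺(aq)]) / [V³⁺(aq)]^2 = 66.5 (log Q = 1.823), giving E = +2.10 − (0.0601/2)·(1.823) = +2.0452 V.
Then ΔG = −nFE = −2 × 96500 × +2.0452 J/mol = −395 kJ/mol.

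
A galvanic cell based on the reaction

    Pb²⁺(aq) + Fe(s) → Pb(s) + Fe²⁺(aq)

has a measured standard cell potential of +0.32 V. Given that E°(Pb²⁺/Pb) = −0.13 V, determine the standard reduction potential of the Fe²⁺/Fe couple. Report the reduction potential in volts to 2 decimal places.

In the reaction as written the Pb²⁺/Pb couple is reduced (cathode) and Fe²⁺/Fe is oxidized (anode), so E°cell = E°(Pb²⁺/Pb) − E°(Fe²⁺/Fe).
E°(Fe²⁺/Fe) = E°(cathode) − E°cell = −0.13 − (+0.32) = −0.45 V.

−0.45 V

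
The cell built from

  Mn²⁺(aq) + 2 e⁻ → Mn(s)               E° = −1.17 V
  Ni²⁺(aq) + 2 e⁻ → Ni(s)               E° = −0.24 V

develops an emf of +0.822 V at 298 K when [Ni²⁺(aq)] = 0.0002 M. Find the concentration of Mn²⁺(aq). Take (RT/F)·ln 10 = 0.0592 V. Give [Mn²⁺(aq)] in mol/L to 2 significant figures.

With Ni²⁺/Ni at the cathode and Mn²⁺/Mn at the anode, E°cell = −0.24 − (−1.17) = +0.93 V (n = 2).
Rearranging E = E° − (0.0592/n)·log Q gives log Q = 2(+0.93 − (+0.822))/0.0592 = 3.649.
Balancing electrons gives Ni²⁺(aq) + Mn(s) → Ni(s) + Mn²⁺(aq); thus Q = [Mn²⁺(aq)] / [Ni²⁺(aq)].
Isolating [Mn²⁺(aq)] in Q = 10^{3.649} yields log [Mn²⁺(aq)] = −0.050, i.e. 0.89 M.

0.89 M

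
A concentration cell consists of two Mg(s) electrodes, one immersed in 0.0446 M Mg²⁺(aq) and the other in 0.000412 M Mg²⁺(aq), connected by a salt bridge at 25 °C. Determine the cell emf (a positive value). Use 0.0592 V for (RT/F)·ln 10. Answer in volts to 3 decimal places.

0.060 V

For a concentration cell E°cell = 0, since both electrodes use the same couple.
The compartment with the higher Mg²⁺(aq) concentration (0.0446 M) acts as the cathode; ions are reduced there and produced at the dilute (0.000412 M) anode.
With n = 2, Ecell = −(0.0592/2)·log([dilute]/[conc]) = −(0.0592/2)·log(0.000412/0.0446) = +0.060 V.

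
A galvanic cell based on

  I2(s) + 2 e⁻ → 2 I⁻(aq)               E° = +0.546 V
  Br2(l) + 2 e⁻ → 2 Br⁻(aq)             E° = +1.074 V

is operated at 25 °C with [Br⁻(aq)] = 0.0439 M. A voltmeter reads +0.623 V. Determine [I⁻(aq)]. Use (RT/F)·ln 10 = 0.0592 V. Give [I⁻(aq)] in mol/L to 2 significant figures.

1.8 M

The Br₂/Br⁻ couple has the larger reduction potential, so it is the cathode: E°cell = +1.074 − (+0.546) = +0.528 V and n = 2.
Rearranging E = E° − (0.0592/n)·log Q gives log Q = 2(+0.528 − (+0.623))/0.0592 = −3.209.
Balancing electrons gives Br2(l) + 2 I⁻(aq) → 2 Br⁻(aq) + I2(s); thus Q = [Br⁻(aq)]^2 / [I⁻(aq)]^2.
Substituting the known concentrations and solving, log [I⁻(aq)] = 0.247 and [I⁻(aq)] = 1.8 M.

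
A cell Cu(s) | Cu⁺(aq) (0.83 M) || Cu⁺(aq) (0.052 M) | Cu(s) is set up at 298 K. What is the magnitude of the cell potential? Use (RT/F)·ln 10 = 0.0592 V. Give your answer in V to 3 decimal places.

0.071 V

For a concentration cell E°cell = 0, since both electrodes use the same couple.
The compartment with the higher Cu⁺(aq) concentration (0.83 M) acts as the cathode; ions are reduced there and produced at the dilute (0.052 M) anode.
With n = 1, Ecell = −(0.0592/1)·log([dilute]/[conc]) = −(0.0592/1)·log(0.052/0.83) = +0.071 V.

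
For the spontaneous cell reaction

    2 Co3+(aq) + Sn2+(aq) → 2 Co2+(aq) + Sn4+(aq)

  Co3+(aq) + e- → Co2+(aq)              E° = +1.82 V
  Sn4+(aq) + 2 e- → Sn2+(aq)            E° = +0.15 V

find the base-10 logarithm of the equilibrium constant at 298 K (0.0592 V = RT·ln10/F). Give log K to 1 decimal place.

log K = 56.4

The Co³⁺/Co²⁺ couple is reduced (cathode); E°cell = +1.82 − (+0.15) = +1.67 V with n = 2.
At equilibrium E = 0, so log K = nE°cell / 0.0592 = (2)(+1.67) / 0.0592 = 56.4.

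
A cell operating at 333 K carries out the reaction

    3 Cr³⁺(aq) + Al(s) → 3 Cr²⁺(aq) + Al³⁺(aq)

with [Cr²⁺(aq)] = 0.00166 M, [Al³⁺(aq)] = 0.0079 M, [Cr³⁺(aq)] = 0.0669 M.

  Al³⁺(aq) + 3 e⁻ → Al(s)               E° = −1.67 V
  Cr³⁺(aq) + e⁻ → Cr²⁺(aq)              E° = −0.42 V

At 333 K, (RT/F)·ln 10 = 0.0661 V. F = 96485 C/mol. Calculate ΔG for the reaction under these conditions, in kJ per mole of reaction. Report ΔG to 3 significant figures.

E°cell = −0.42 − (−1.67) = +1.25 V; the balanced reaction transfers n = 3 electrons.
The reaction quotient is ([Cr²⁺(aq)]^3·[Al³⁺(aq)]) / [Cr³⁺(aq)]^3 = 1.21×10^−7; by Nernst, E = +1.25 − (0.0661/3)(−6.918) = +1.4024 V.
Finally ΔG = −nFE = −(3)(96485 C/mol)(+1.4024 V) = −406 kJ/mol.

−406 kJ/mol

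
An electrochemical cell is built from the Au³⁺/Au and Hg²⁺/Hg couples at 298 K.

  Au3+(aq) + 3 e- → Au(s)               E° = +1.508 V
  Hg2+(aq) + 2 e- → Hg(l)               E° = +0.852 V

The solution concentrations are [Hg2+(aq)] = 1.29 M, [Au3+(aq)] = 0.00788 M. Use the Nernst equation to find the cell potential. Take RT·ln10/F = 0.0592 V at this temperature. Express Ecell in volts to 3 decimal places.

The Au³⁺/Au couple has the more positive E°, so it is the cathode; Hg²⁺/Hg is the anode.
The standard potential is +1.508 − (+0.852) = +0.656 V and the balanced reaction transfers n = 6 electrons.
For the overall reaction 2 Au3+(aq) + 3 Hg(l) → 2 Au(s) + 3 Hg2+(aq), Q = [Hg2+(aq)]^3 / [Au3+(aq)]^2 = 3.46×10^4, giving log Q = 4.539.
Applying E = E° − (RT ln10/nF)·log Q gives +0.656 − (0.0592/6)(4.539) = +0.611 V.

+0.611 V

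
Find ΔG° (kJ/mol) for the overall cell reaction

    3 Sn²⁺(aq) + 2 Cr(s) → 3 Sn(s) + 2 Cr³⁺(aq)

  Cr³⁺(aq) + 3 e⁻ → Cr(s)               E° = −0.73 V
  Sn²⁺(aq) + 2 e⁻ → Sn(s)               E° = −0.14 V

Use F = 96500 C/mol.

−342 kJ/mol

In the reaction as written Sn²⁺(aq) is reduced, so the Sn²⁺/Sn couple is the cathode and Cr³⁺/Cr is the anode.
E°cell = −0.14 − (−0.73) = +0.59 V; balancing electrons gives n = 6.
ΔG° = −nFE°cell = −(6)(96500)(+0.59) J/mol = −342 kJ/mol.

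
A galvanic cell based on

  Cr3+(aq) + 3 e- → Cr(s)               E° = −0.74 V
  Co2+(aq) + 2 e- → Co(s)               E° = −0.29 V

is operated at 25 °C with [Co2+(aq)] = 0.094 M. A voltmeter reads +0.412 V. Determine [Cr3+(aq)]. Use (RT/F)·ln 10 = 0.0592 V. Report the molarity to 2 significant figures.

2.4 M

The Co²⁺/Co couple has the larger reduction potential, so it is the cathode: E°cell = −0.29 − (−0.74) = +0.45 V and n = 6.
Since E = E° − (0.0592/n)·log Q, log Q = n(E° − E)/0.0592 = 3.851.
For 3 Co2+(aq) + 2 Cr(s) → 3 Co(s) + 2 Cr3+(aq), the reaction quotient is Q = [Cr3+(aq)]^2 / [Co2+(aq)]^3.
Solving for the unknown gives log [Cr3+(aq)] = 0.385, so [Cr3+(aq)] ≈ 2.4 M.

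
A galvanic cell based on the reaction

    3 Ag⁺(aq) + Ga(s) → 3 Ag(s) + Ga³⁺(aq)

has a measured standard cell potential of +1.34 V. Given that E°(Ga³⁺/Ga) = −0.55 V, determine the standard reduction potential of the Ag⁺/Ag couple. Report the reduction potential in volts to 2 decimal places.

In the reaction as written the Ag⁺/Ag couple is reduced (cathode) and Ga³⁺/Ga is oxidized (anode), so E°cell = E°(Ag⁺/Ag) − E°(Ga³⁺/Ga).
E°(Ag⁺/Ag) = E°cell + E°(anode) = +1.34 + (−0.55) = +0.79 V.

+0.79 V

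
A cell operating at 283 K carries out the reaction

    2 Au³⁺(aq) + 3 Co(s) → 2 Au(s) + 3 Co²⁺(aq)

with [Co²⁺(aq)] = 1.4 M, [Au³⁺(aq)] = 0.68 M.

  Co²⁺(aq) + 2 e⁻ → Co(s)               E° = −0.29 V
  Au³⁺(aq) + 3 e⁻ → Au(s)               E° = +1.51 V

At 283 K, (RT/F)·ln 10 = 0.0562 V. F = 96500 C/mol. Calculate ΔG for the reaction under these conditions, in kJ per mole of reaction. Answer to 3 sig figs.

E°cell = +1.51 − (−0.29) = +1.80 V; the balanced reaction transfers n = 6 electrons.
Here Q = [Co²⁺(aq)]^3 / [Au³⁺(aq)]^2 = 5.93 (log Q = 0.773), giving E = +1.80 − (0.0562/6)·(0.773) = +1.7928 V.
Finally ΔG = −nFE = −(6)(96500 C/mol)(+1.7928 V) = −1040 kJ/mol.

−1040 kJ/mol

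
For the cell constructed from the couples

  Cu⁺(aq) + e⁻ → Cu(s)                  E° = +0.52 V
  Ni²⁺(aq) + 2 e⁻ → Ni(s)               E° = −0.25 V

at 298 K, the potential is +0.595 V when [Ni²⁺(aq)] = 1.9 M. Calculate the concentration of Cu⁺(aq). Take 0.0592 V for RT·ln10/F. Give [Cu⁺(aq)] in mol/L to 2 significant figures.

The Cu⁺/Cu couple has the larger reduction potential, so it is the cathode: E°cell = +0.52 − (−0.25) = +0.77 V and n = 2.
From the Nernst equation, log Q = n(E° − E)/0.0592 = 2·(+0.77 − (+0.595))/0.0592 = 5.912.
For 2 Cu⁺(aq) + Ni(s) → 2 Cu(s) + Ni²⁺(aq), the reaction quotient is Q = [Ni²⁺(aq)] / [Cu⁺(aq)]^2.
Isolating [Cu⁺(aq)] in Q = 10^{5.912} yields log [Cu⁺(aq)] = −2.817, i.e. 0.0015 M.

0.0015 M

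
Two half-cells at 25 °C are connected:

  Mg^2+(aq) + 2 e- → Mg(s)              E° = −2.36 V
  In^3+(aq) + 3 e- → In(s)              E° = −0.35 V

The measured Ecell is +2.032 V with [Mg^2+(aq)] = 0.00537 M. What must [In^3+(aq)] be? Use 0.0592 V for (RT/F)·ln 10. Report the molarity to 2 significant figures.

The In³⁺/In couple has the larger reduction potential, so it is the cathode: E°cell = −0.35 − (−2.36) = +2.01 V and n = 6.
Since E = E° − (0.0592/n)·log Q, log Q = n(E° − E)/0.0592 = −2.230.
Balancing electrons gives 2 In^3+(aq) + 3 Mg(s) → 2 In(s) + 3 Mg^2+(aq); thus Q = [Mg^2+(aq)]^3 / [In^3+(aq)]^2.
Substituting the known concentrations and solving, log [In^3+(aq)] = −2.290 and [In^3+(aq)] = 0.0051 M.

0.0051 M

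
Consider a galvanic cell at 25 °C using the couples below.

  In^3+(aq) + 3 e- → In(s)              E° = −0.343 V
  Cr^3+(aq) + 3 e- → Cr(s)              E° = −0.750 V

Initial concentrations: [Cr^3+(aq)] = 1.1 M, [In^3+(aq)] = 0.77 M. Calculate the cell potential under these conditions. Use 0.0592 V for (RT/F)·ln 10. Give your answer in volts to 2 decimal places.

+0.40 V

Since E°(In³⁺/In) > E°(Cr³⁺/Cr), In³⁺/In serves as the cathode.
The standard potential is −0.343 − (−0.750) = +0.407 V and the balanced reaction transfers n = 3 electrons.
Balancing gives In^3+(aq) + Cr(s) → In(s) + Cr^3+(aq); hence Q = [Cr^3+(aq)] / [In^3+(aq)] = 1.43 (log Q = 0.155).
E = E° − (0.0592/n)·log Q = +0.407 − (0.0592/3)(0.155) = +0.40 V.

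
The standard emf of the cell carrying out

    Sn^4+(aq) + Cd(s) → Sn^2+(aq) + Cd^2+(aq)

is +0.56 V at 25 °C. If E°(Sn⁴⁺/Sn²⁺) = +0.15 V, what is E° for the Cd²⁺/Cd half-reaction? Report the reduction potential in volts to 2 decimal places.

In the reaction as written the Sn⁴⁺/Sn²⁺ couple is reduced (cathode) and Cd²⁺/Cd is oxidized (anode), so E°cell = E°(Sn⁴⁺/Sn²⁺) − E°(Cd²⁺/Cd).
E°(Cd²⁺/Cd) = E°(cathode) − E°cell = +0.15 − (+0.56) = −0.41 V.

−0.41 V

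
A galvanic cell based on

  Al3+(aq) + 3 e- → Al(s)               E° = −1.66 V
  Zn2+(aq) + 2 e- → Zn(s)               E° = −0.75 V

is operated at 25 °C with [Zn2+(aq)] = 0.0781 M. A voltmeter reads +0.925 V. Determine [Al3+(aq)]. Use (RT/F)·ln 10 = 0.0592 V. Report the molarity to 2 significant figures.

With Zn²⁺/Zn at the cathode and Al³⁺/Al at the anode, E°cell = −0.75 − (−1.66) = +0.91 V (n = 6).
Since E = E° − (0.0592/n)·log Q, log Q = n(E° − E)/0.0592 = −1.520.
Balancing electrons gives 3 Zn2+(aq) + 2 Al(s) → 3 Zn(s) + 2 Al3+(aq); thus Q = [Al3+(aq)]^2 / [Zn2+(aq)]^3.
Solving for the unknown gives log [Al3+(aq)] = −2.421, so [Al3+(aq)] ≈ 0.0038 M.

0.0038 M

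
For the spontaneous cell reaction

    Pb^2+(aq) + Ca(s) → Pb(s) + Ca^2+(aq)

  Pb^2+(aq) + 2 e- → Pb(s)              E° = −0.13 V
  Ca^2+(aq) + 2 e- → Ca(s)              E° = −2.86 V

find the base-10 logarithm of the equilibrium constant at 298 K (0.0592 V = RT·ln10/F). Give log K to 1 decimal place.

The Pb²⁺/Pb couple is reduced (cathode); E°cell = −0.13 − (−2.86) = +2.73 V with n = 2.
At equilibrium E = 0, so log K = nE°cell / 0.0592 = (2)(+2.73) / 0.0592 = 92.2.

log K = 92.2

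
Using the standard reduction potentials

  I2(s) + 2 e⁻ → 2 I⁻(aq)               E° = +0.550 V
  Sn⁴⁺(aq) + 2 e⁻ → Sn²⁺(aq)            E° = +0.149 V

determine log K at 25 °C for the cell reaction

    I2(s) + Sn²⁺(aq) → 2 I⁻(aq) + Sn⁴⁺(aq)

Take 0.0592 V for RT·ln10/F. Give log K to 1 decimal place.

The I₂/I⁻ couple is reduced (cathode); E°cell = +0.550 − (+0.149) = +0.401 V with n = 2.
At equilibrium E = 0, so log K = nE°cell / 0.0592 = (2)(+0.401) / 0.0592 = 13.5.

log K = 13.5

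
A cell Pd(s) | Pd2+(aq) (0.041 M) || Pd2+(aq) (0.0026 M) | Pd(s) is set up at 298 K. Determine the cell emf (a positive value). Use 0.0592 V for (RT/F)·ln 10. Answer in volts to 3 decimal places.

0.035 V

For a concentration cell E°cell = 0, since both electrodes use the same couple.
The compartment with the higher Pd2+(aq) concentration (0.041 M) acts as the cathode; ions are reduced there and produced at the dilute (0.0026 M) anode.
With n = 2, Ecell = −(0.0592/2)·log([dilute]/[conc]) = −(0.0592/2)·log(0.0026/0.041) = +0.035 V.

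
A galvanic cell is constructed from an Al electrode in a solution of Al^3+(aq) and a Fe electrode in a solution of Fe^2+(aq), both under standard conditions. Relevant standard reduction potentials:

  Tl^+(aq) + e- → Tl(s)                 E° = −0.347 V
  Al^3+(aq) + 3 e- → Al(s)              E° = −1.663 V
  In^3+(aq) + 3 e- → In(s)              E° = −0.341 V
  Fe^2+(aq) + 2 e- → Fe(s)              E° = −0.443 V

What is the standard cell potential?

Of the two couples in this cell, the one with the more positive reduction potential is reduced at the cathode: here that is Fe²⁺/Fe (−0.443 V); Al³⁺/Al (−1.663 V) is the anode.
E°cell = E°(cathode) − E°(anode) = −0.443 − (−1.663) = +1.220 V.

+1.220 V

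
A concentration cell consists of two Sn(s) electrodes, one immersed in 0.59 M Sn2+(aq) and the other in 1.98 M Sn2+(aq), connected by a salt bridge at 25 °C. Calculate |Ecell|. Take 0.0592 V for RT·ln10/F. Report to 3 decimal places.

For a concentration cell E°cell = 0, since both electrodes use the same couple.
The compartment with the higher Sn2+(aq) concentration (1.98 M) acts as the cathode; ions are reduced there and produced at the dilute (0.59 M) anode.
With n = 2, Ecell = −(0.0592/2)·log([dilute]/[conc]) = −(0.0592/2)·log(0.59/1.98) = +0.016 V.

0.016 V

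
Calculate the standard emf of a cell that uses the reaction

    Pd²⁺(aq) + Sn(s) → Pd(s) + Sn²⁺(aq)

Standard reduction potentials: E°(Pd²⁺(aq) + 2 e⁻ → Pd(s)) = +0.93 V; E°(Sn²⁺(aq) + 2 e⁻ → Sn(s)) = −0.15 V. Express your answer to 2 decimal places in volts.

+1.08 V

In the reaction as written, Pd²⁺(aq) is reduced (cathode) and Sn²⁺(aq) is produced by oxidation at the anode.
E°cell = E°(cathode) − E°(anode) = +0.93 − (−0.15) = +1.08 V.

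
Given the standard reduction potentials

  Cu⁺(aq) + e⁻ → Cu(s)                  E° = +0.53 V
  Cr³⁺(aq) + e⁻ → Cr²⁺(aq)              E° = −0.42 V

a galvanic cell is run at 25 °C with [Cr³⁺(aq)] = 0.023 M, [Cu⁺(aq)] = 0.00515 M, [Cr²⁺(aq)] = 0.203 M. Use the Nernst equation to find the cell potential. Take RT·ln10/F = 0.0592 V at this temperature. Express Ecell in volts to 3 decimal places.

The Cu⁺/Cu couple has the more positive E°, so it is the cathode; Cr³⁺/Cr²⁺ is the anode.
The standard potential is +0.53 − (−0.42) = +0.95 V and the balanced reaction transfers n = 1 electron.
The balanced reaction is Cu⁺(aq) + Cr²⁺(aq) → Cu(s) + Cr³⁺(aq), so Q = [Cr³⁺(aq)] / ([Cu⁺(aq)]·[Cr²⁺(aq)]) = 22 and log Q = 1.342.
E = E° − (0.0592/n)·log Q = +0.95 − (0.0592/1)(1.342) = +0.871 V.

+0.871 V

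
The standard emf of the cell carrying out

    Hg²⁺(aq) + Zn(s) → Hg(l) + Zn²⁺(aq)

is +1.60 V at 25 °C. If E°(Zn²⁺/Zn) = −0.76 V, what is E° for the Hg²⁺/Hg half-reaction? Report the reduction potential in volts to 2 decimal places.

+0.84 V

In the reaction as written the Hg²⁺/Hg couple is reduced (cathode) and Zn²⁺/Zn is oxidized (anode), so E°cell = E°(Hg²⁺/Hg) − E°(Zn²⁺/Zn).
E°(Hg²⁺/Hg) = E°cell + E°(anode) = +1.60 + (−0.76) = +0.84 V.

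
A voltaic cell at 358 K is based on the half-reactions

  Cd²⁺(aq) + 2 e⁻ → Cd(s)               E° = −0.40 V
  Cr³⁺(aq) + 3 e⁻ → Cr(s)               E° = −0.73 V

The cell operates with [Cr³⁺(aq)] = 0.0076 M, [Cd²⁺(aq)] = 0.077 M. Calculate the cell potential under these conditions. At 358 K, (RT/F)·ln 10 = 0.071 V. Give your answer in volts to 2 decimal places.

+0.34 V

Cd²⁺/Cd is reduced (cathode, E° = −0.40 V) and Cr³⁺/Cr is oxidized (anode).
The standard potential is −0.40 − (−0.73) = +0.33 V and the balanced reaction transfers n = 6 electrons.
For the overall reaction 3 Cd²⁺(aq) + 2 Cr(s) → 3 Cd(s) + 2 Cr³⁺(aq), Q = [Cr³⁺(aq)]^2 / [Cd²⁺(aq)]^3 = 0.127, giving log Q = −0.898.
E = E° − (0.071/n)·log Q = +0.33 − (0.071/6)(−0.898) = +0.34 V.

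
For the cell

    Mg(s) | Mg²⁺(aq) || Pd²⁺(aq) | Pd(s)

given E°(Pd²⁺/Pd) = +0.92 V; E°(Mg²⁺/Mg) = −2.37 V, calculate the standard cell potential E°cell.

By convention the left-hand electrode in cell notation is the anode (oxidation) and the right-hand electrode is the cathode (reduction).
E°cell = E°(right) − E°(left) = +0.92 − (−2.37) = +3.29 V.

+3.29 V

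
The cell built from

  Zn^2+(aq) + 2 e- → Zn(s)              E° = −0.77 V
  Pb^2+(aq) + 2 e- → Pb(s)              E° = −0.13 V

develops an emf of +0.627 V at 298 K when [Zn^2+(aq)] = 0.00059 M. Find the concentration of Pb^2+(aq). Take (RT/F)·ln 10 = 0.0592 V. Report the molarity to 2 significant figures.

0.00021 M

The Pb²⁺/Pb couple has the larger reduction potential, so it is the cathode: E°cell = −0.13 − (−0.77) = +0.64 V and n = 2.
Rearranging E = E° − (0.0592/n)·log Q gives log Q = 2(+0.64 − (+0.627))/0.0592 = 0.439.
Balancing electrons gives Pb^2+(aq) + Zn(s) → Pb(s) + Zn^2+(aq); thus Q = [Zn^2+(aq)] / [Pb^2+(aq)].
Isolating [Pb^2+(aq)] in Q = 10^{0.439} yields log [Pb^2+(aq)] = −3.668, i.e. 0.00021 M.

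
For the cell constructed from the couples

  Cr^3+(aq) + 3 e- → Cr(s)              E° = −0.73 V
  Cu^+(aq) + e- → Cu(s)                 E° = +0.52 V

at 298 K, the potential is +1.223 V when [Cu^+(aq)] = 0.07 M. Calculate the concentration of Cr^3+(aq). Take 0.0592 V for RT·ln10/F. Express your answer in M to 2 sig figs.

The Cu⁺/Cu couple has the larger reduction potential, so it is the cathode: E°cell = +0.52 − (−0.73) = +1.25 V and n = 3.
Since E = E° − (0.0592/n)·log Q, log Q = n(E° − E)/0.0592 = 1.368.
Balancing electrons gives 3 Cu^+(aq) + Cr(s) → 3 Cu(s) + Cr^3+(aq); thus Q = [Cr^3+(aq)] / [Cu^+(aq)]^3.
Isolating [Cr^3+(aq)] in Q = 10^{1.368} yields log [Cr^3+(aq)] = −2.097, i.e. 0.0080 M.

0.0080 M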